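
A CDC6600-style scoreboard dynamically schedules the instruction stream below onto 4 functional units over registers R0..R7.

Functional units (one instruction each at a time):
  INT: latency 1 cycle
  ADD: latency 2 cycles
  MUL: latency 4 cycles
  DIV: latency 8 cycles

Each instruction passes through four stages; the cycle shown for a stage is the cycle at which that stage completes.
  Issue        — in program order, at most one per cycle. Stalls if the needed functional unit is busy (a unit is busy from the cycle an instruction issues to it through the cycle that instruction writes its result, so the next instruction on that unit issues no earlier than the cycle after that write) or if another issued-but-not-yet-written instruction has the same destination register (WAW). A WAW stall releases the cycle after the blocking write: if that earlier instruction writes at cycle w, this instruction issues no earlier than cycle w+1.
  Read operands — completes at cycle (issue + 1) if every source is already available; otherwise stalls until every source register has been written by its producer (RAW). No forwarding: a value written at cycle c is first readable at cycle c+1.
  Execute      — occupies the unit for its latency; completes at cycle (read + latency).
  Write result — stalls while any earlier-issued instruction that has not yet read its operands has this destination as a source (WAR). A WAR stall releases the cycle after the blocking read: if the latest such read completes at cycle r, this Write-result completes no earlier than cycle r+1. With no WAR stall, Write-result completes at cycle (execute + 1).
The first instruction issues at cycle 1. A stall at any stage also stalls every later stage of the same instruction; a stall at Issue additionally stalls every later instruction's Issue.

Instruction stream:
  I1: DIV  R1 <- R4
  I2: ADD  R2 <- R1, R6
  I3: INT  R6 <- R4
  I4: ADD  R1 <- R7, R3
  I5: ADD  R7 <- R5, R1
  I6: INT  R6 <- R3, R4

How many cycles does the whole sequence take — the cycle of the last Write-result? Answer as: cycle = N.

cycle = 25

cycle 1: I1 dispatched to DIV
cycle 2: I1 operands ready, I2 dispatched to ADD
cycle 3: I3 dispatched to INT
cycle 4: I3 operands ready
cycle 5: I3 complete
cycle 10: I1 complete
cycle 11: R1←I1
cycle 12: I2 operands ready
cycle 13: R6←I3
cycle 14: I2 complete
cycle 15: R2←I2
cycle 16: I4 dispatched to ADD
cycle 17: I4 operands ready
cycle 19: I4 complete
cycle 20: R1←I4
cycle 21: I5 dispatched to ADD
cycle 22: I5 operands ready, I6 dispatched to INT
cycle 23: I6 operands ready
cycle 24: I5 complete, I6 complete
cycle 25: R7←I5, R6←I6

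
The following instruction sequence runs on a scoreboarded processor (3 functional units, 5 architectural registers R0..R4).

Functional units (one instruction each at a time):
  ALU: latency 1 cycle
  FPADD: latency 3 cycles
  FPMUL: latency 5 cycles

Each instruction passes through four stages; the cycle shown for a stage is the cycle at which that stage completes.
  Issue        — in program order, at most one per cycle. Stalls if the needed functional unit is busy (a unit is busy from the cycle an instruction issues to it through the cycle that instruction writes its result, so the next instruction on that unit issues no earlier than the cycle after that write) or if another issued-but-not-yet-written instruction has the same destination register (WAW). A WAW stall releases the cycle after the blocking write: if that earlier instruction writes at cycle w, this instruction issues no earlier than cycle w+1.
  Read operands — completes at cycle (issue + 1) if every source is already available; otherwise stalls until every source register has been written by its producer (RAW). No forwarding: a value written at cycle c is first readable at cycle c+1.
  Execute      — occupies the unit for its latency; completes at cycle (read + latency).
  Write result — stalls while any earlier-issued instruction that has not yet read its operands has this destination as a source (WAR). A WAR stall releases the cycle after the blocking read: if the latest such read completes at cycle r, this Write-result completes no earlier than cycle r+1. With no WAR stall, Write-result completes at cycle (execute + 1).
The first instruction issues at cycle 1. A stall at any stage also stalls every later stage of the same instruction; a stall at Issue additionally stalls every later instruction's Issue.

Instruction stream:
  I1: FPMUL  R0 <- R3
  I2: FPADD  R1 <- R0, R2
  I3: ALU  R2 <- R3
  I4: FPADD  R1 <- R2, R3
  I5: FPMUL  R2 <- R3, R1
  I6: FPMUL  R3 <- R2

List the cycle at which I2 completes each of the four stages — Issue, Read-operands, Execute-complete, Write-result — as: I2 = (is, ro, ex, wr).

I2 = (2, 9, 12, 13)

c1: issue I1 (FPMUL)
c2: I1 read-ops, issue I2 (FPADD)
c3: issue I3 (ALU)
c4: I3 read-ops
c5: I3 finished on ALU
c7: I1 finished on FPMUL
c8: I1→R0
c9: I2 read-ops
c10: I3→R2
c12: I2 finished on FPADD
c13: I2→R1
c14: issue I4 (FPADD)
c15: I4 read-ops, issue I5 (FPMUL)
c18: I4 finished on FPADD
c19: I4→R1
c20: I5 read-ops
c25: I5 finished on FPMUL
c26: I5→R2
c27: issue I6 (FPMUL)
c28: I6 read-ops
c33: I6 finished on FPMUL
c34: I6→R3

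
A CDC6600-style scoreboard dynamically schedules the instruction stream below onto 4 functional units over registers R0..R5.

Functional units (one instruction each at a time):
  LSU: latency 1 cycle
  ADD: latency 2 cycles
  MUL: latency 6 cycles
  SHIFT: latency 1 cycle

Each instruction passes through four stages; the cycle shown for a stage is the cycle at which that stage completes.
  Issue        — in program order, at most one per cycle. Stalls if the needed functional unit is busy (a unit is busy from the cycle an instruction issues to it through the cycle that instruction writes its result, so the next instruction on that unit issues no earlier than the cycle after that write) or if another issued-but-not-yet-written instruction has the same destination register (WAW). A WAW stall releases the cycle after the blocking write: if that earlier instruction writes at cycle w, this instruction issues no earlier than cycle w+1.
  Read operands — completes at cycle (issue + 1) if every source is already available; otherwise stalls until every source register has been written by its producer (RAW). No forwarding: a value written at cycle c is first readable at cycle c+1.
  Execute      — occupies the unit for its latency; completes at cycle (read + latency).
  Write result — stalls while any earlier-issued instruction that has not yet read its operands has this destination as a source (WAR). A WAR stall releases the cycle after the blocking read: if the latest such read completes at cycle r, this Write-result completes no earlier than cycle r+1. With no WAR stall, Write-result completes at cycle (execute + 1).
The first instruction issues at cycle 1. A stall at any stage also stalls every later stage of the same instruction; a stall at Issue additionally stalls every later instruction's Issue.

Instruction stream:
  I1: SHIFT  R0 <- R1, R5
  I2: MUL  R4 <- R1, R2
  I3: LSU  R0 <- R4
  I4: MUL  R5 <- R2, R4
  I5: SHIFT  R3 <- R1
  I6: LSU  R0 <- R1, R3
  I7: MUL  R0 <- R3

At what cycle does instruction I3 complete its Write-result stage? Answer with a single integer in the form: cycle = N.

[1] I1→SHIFT
[2] I1 RO; I2→MUL
[3] I1 EX; I2 RO
[4] I1 WR R0
[5] I3→LSU
[9] I2 EX
[10] I2 WR R4
[11] I3 RO; I4→MUL
[12] I3 EX; I4 RO; I5→SHIFT
[13] I3 WR R0; I5 RO
[14] I5 EX; I6→LSU
[15] I5 WR R3
[16] I6 RO
[17] I6 EX
[18] I4 EX; I6 WR R0
[19] I4 WR R5
[20] I7→MUL
[21] I7 RO
[27] I7 EX
[28] I7 WR R0

cycle = 13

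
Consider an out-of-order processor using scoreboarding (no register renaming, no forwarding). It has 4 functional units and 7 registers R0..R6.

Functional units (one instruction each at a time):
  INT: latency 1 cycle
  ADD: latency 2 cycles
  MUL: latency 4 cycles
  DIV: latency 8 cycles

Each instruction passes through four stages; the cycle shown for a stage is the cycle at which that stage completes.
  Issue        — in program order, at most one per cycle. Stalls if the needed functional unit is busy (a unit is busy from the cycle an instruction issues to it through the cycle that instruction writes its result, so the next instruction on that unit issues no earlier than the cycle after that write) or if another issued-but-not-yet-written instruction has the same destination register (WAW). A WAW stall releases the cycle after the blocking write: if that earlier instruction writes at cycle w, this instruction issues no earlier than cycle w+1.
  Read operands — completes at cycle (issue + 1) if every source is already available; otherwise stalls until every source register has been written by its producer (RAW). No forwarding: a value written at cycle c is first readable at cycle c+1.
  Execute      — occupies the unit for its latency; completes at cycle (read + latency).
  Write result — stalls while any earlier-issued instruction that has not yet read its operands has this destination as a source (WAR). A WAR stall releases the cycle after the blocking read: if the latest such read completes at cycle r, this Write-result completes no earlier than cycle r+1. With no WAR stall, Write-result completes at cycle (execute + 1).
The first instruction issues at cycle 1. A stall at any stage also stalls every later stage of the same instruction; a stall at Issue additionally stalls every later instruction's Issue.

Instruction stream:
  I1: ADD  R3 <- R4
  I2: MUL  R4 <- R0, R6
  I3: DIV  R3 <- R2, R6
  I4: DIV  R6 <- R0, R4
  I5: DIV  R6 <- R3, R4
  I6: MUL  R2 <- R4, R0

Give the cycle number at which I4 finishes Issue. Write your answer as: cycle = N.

cycle = 17

  I1 | 1 | 2 | 4 | 5
  I2 | 2 | 3 | 7 | 8
  I3 | 6 | 7 | 15 | 16   WAW R3: wait I1 write@5
  I4 | 17 | 18 | 26 | 27   struct: DIV busy until I3 writes@16
  I5 | 28 | 29 | 37 | 38   struct: DIV busy until I4 writes@27
  I6 | 29 | 30 | 34 | 35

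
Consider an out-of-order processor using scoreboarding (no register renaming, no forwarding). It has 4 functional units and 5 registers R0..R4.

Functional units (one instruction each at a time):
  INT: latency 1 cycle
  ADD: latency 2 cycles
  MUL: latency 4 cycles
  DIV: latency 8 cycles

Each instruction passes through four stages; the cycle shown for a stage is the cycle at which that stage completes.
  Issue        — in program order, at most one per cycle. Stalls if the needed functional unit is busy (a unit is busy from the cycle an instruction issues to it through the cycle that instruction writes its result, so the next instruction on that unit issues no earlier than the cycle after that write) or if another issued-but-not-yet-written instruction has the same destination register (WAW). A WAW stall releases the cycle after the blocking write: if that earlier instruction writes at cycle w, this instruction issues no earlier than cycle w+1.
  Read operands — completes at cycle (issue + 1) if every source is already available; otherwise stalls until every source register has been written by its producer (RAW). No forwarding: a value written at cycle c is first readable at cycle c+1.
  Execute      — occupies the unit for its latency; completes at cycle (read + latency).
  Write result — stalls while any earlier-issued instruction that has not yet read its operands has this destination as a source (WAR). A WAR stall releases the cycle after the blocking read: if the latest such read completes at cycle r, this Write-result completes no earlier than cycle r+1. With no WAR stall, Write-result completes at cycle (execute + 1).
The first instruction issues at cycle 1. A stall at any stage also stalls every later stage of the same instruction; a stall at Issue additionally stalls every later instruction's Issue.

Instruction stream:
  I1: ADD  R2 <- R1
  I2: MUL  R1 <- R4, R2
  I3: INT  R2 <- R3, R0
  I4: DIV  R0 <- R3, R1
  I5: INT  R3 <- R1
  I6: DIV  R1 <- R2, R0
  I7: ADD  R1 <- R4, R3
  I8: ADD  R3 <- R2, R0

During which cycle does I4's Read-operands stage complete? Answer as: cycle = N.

cycle = 12

[1] I1 issues→ADD
[2] I1 reads, I2 issues→MUL
[4] I1 exec-done
[5] I1 writes R2
[6] I2 reads, I3 issues→INT
[7] I3 reads, I4 issues→DIV
[8] I3 exec-done
[9] I3 writes R2
[10] I2 exec-done, I5 issues→INT
[11] I2 writes R1
[12] I4 reads, I5 reads
[13] I5 exec-done
[14] I5 writes R3
[20] I4 exec-done
[21] I4 writes R0
[22] I6 issues→DIV
[23] I6 reads
[31] I6 exec-done
[32] I6 writes R1
[33] I7 issues→ADD
[34] I7 reads
[36] I7 exec-done
[37] I7 writes R1
[38] I8 issues→ADD
[39] I8 reads
[41] I8 exec-done
[42] I8 writes R3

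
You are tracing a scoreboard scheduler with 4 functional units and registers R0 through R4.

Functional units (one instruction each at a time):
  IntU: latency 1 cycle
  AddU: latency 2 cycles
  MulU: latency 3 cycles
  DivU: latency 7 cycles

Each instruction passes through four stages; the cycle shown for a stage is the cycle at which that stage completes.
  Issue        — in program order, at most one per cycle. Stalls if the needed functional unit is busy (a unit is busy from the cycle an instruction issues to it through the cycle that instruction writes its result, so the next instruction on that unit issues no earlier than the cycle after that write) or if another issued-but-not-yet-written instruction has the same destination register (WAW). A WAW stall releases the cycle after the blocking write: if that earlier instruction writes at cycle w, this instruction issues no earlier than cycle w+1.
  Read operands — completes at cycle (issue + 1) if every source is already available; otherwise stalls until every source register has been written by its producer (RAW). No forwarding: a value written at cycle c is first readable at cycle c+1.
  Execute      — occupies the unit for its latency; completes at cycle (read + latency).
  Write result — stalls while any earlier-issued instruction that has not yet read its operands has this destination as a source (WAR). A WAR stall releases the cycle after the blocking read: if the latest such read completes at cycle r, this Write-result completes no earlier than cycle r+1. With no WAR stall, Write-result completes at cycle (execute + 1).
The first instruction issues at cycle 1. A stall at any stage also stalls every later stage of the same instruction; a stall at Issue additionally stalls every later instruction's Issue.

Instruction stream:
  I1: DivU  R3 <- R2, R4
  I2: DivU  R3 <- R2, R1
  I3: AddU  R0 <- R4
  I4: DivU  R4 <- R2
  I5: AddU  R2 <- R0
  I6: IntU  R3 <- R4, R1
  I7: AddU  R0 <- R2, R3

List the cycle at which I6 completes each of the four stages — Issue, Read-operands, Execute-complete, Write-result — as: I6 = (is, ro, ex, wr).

t=1  I1→DivU
t=2  I1 RO
t=9  I1 EX
t=10  I1 WR R3
t=11  I2→DivU
t=12  I2 RO | I3→AddU
t=13  I3 RO
t=15  I3 EX
t=16  I3 WR R0
t=19  I2 EX
t=20  I2 WR R3
t=21  I4→DivU
t=22  I4 RO | I5→AddU
t=23  I5 RO | I6→IntU
t=25  I5 EX
t=26  I5 WR R2
t=27  I7→AddU
t=29  I4 EX
t=30  I4 WR R4
t=31  I6 RO
t=32  I6 EX
t=33  I6 WR R3
t=34  I7 RO
t=36  I7 EX
t=37  I7 WR R0

I6 = (23, 31, 32, 33)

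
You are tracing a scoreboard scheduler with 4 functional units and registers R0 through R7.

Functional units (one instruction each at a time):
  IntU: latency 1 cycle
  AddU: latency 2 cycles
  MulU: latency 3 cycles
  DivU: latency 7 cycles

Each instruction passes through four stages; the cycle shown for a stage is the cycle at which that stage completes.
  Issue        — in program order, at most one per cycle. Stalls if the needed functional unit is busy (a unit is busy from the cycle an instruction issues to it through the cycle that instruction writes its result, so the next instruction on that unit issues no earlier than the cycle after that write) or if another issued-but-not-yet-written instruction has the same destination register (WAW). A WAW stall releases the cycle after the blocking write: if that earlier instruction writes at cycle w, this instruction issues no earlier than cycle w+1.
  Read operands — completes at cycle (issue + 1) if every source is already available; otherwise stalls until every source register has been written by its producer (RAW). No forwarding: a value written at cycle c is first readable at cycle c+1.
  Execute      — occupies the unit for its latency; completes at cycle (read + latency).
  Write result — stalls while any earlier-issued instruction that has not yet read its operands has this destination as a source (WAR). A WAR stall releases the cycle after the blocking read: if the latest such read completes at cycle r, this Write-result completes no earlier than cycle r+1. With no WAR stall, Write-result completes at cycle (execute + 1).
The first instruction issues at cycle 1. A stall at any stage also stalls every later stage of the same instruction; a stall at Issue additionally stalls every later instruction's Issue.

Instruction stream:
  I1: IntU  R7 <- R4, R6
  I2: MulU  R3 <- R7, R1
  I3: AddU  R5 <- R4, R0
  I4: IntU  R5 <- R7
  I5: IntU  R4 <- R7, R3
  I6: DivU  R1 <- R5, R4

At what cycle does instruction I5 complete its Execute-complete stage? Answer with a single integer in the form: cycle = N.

cycle = 14

  I1 | 1 | 2 | 3 | 4
  I2 | 2 | 5 | 8 | 9   RAW R7: wait I1 write@4
  I3 | 3 | 4 | 6 | 7
  I4 | 8 | 9 | 10 | 11   WAW R5: wait I3 write@7
  I5 | 12 | 13 | 14 | 15   struct: IntU busy until I4 writes@11
  I6 | 13 | 16 | 23 | 24   RAW R4: wait I5 write@15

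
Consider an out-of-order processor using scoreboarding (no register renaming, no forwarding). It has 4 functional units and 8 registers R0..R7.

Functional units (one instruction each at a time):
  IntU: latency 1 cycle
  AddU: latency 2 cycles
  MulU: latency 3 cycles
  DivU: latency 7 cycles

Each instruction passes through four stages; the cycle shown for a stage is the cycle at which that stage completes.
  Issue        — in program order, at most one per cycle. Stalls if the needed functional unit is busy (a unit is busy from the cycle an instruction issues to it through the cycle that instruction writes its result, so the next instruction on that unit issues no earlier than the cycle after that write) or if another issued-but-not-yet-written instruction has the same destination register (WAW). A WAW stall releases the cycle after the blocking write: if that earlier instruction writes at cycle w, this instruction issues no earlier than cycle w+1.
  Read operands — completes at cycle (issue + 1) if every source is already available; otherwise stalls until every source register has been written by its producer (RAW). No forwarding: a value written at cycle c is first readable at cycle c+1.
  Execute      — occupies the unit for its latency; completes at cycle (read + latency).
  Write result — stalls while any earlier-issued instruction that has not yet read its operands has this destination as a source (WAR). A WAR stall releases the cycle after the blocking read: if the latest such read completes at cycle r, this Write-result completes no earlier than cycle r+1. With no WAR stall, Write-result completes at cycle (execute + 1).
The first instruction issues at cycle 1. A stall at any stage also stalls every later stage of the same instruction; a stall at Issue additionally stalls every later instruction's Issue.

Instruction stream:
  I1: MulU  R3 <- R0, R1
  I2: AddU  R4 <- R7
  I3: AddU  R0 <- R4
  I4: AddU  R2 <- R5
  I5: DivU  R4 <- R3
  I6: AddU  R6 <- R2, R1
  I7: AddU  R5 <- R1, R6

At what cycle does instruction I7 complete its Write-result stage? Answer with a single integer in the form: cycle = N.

cycle = 26

c1: I1 issues→MulU
c2: I1 reads | I2 issues→AddU
c3: I2 reads
c5: I1 exec-done | I2 exec-done
c6: I1 writes R3 | I2 writes R4
c7: I3 issues→AddU
c8: I3 reads
c10: I3 exec-done
c11: I3 writes R0
c12: I4 issues→AddU
c13: I4 reads | I5 issues→DivU
c14: I5 reads
c15: I4 exec-done
c16: I4 writes R2
c17: I6 issues→AddU
c18: I6 reads
c20: I6 exec-done
c21: I5 exec-done | I6 writes R6
c22: I5 writes R4 | I7 issues→AddU
c23: I7 reads
c25: I7 exec-done
c26: I7 writes R5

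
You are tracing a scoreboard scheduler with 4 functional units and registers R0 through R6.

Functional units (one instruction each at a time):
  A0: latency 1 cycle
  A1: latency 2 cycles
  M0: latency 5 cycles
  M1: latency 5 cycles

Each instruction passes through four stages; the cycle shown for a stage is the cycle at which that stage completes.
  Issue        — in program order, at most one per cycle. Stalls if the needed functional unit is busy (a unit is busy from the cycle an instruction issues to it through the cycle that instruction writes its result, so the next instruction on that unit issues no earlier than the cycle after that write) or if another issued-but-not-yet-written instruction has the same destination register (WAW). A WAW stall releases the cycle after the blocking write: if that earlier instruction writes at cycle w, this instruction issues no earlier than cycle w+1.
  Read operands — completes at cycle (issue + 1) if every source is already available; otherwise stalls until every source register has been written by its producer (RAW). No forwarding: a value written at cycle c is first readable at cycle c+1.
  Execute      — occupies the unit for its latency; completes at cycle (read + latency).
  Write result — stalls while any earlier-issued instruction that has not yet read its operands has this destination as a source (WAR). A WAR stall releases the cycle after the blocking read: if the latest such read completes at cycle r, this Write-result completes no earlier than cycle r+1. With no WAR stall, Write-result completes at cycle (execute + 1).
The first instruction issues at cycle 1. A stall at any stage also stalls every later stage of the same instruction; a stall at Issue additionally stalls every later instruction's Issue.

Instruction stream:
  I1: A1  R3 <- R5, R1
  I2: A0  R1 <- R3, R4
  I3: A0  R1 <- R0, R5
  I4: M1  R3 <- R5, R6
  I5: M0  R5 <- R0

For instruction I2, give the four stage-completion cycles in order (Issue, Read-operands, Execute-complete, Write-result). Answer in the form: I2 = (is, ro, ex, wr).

I2 = (2, 6, 7, 8)

[1] issue I1 (A1)
[2] I1 read-ops · issue I2 (A0)
[4] I1 finished on A1
[5] I1→R3
[6] I2 read-ops
[7] I2 finished on A0
[8] I2→R1
[9] issue I3 (A0)
[10] I3 read-ops · issue I4 (M1)
[11] I3 finished on A0 · I4 read-ops · issue I5 (M0)
[12] I3→R1 · I5 read-ops
[16] I4 finished on M1
[17] I4→R3 · I5 finished on M0
[18] I5→R5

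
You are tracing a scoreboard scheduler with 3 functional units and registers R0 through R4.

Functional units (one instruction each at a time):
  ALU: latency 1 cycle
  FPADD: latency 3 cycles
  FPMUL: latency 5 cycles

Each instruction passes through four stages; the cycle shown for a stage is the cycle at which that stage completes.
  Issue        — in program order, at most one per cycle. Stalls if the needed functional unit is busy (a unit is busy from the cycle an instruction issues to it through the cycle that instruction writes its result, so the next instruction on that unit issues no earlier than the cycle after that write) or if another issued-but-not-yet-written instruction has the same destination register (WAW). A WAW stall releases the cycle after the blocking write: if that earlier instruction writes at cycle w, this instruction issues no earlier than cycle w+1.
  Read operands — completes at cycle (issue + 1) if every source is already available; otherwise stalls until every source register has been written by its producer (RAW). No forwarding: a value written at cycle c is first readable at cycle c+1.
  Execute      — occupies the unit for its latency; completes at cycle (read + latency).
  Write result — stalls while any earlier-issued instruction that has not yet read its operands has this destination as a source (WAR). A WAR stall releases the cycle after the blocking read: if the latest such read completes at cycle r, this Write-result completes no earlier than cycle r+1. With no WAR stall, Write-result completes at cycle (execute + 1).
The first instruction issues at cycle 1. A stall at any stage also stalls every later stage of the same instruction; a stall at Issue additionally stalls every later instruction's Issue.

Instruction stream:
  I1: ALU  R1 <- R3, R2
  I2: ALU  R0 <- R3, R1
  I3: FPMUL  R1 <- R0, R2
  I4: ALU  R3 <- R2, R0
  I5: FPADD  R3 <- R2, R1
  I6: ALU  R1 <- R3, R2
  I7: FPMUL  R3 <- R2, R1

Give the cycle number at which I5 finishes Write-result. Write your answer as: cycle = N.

cycle = 20

t=1  I1 dispatched to ALU
t=2  I1 operands ready
t=3  I1 complete
t=4  R1←I1
t=5  I2 dispatched to ALU
t=6  I2 operands ready · I3 dispatched to FPMUL
t=7  I2 complete
t=8  R0←I2
t=9  I3 operands ready · I4 dispatched to ALU
t=10  I4 operands ready
t=11  I4 complete
t=12  R3←I4
t=13  I5 dispatched to FPADD
t=14  I3 complete
t=15  R1←I3
t=16  I5 operands ready · I6 dispatched to ALU
t=19  I5 complete
t=20  R3←I5
t=21  I6 operands ready · I7 dispatched to FPMUL
t=22  I6 complete
t=23  R1←I6
t=24  I7 operands ready
t=29  I7 complete
t=30  R3←I7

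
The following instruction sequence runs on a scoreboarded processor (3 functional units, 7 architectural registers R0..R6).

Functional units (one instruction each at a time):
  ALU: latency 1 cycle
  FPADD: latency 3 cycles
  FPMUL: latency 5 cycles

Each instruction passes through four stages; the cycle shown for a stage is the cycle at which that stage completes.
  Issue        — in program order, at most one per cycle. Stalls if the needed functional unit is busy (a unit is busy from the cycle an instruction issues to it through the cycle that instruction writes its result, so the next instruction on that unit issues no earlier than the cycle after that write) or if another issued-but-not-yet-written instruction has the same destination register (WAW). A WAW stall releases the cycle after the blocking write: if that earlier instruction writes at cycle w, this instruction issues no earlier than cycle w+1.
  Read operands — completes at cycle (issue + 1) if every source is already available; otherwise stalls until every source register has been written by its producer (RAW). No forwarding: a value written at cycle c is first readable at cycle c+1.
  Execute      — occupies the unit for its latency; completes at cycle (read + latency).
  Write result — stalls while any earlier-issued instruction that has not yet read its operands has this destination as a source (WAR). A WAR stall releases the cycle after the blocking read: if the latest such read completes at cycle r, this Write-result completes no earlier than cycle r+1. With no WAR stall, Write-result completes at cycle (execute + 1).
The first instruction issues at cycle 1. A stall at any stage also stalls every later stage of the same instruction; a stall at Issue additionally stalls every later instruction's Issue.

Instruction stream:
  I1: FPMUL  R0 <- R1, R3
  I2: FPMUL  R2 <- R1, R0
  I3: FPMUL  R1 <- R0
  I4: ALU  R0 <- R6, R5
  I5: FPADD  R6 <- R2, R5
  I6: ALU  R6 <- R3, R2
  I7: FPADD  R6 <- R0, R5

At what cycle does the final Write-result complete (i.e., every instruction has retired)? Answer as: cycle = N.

cycle 1: I1 dispatched to FPMUL
cycle 2: I1 operands ready
cycle 7: I1 complete
cycle 8: R0←I1
cycle 9: I2 dispatched to FPMUL
cycle 10: I2 operands ready
cycle 15: I2 complete
cycle 16: R2←I2
cycle 17: I3 dispatched to FPMUL
cycle 18: I3 operands ready | I4 dispatched to ALU
cycle 19: I4 operands ready | I5 dispatched to FPADD
cycle 20: I4 complete | I5 operands ready
cycle 21: R0←I4
cycle 23: I3 complete | I5 complete
cycle 24: R1←I3 | R6←I5
cycle 25: I6 dispatched to ALU
cycle 26: I6 operands ready
cycle 27: I6 complete
cycle 28: R6←I6
cycle 29: I7 dispatched to FPADD
cycle 30: I7 operands ready
cycle 33: I7 complete
cycle 34: R6←I7

cycle = 34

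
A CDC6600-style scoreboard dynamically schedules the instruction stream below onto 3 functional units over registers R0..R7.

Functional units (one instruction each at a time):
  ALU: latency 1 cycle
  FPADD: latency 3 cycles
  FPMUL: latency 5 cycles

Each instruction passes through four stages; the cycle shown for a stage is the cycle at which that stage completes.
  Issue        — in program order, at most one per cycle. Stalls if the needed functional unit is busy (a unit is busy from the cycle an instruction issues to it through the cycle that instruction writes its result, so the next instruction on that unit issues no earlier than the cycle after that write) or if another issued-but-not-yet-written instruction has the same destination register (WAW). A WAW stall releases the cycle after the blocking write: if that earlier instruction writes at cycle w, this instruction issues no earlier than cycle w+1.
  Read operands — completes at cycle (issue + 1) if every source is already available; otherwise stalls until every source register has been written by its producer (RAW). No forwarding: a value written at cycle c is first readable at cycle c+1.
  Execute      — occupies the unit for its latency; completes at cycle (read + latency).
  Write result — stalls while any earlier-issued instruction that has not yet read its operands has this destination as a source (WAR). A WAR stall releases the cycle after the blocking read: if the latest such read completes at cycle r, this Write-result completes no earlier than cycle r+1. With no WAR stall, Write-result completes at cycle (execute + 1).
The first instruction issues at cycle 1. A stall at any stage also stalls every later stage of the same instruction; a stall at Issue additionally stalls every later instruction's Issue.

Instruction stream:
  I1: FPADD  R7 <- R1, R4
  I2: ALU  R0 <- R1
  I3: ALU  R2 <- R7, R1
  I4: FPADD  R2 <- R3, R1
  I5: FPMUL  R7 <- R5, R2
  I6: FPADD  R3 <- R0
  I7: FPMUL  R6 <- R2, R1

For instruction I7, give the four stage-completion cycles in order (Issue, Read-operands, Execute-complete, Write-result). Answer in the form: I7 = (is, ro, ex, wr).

I1  is:1  ro:2  ex:5  wr:6
I2  is:2  ro:3  ex:4  wr:5
I3  is:6  ro:7  ex:8  wr:9  — struct: ALU busy until I2 writes@5
I4  is:10  ro:11  ex:14  wr:15  — WAW R2: wait I3 write@9
I5  is:11  ro:16  ex:21  wr:22  — RAW R2: wait I4 write@15
I6  is:16  ro:17  ex:20  wr:21  — struct: FPADD busy until I4 writes@15
I7  is:23  ro:24  ex:29  wr:30  — struct: FPMUL busy until I5 writes@22

I7 = (23, 24, 29, 30)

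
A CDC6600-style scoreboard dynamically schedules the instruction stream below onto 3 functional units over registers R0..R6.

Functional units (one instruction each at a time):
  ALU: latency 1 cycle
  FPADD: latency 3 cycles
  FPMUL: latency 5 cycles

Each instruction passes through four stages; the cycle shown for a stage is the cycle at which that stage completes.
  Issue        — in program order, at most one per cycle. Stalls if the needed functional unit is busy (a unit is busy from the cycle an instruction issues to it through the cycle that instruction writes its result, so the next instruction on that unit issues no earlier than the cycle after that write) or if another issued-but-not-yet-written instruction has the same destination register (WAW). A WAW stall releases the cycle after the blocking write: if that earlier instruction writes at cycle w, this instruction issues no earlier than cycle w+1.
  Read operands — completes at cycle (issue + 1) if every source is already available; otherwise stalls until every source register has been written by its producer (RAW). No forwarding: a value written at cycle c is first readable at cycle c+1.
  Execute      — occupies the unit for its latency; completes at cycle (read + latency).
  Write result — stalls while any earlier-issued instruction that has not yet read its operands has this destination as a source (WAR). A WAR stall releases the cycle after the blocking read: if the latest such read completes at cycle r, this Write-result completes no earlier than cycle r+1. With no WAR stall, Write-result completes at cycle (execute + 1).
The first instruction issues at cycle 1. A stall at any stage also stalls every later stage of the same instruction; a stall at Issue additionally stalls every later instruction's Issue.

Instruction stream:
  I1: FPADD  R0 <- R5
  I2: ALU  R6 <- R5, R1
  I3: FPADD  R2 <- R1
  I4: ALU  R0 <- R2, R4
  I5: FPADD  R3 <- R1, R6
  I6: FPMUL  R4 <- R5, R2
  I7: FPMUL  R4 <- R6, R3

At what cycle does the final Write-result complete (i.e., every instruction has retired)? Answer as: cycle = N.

cycle = 29

c1: I1→FPADD
c2: I1 RO; I2→ALU
c3: I2 RO
c4: I2 EX
c5: I1 EX; I2 WR R6
c6: I1 WR R0
c7: I3→FPADD
c8: I3 RO; I4→ALU
c11: I3 EX
c12: I3 WR R2
c13: I4 RO; I5→FPADD
c14: I4 EX; I5 RO; I6→FPMUL
c15: I4 WR R0; I6 RO
c17: I5 EX
c18: I5 WR R3
c20: I6 EX
c21: I6 WR R4
c22: I7→FPMUL
c23: I7 RO
c28: I7 EX
c29: I7 WR R4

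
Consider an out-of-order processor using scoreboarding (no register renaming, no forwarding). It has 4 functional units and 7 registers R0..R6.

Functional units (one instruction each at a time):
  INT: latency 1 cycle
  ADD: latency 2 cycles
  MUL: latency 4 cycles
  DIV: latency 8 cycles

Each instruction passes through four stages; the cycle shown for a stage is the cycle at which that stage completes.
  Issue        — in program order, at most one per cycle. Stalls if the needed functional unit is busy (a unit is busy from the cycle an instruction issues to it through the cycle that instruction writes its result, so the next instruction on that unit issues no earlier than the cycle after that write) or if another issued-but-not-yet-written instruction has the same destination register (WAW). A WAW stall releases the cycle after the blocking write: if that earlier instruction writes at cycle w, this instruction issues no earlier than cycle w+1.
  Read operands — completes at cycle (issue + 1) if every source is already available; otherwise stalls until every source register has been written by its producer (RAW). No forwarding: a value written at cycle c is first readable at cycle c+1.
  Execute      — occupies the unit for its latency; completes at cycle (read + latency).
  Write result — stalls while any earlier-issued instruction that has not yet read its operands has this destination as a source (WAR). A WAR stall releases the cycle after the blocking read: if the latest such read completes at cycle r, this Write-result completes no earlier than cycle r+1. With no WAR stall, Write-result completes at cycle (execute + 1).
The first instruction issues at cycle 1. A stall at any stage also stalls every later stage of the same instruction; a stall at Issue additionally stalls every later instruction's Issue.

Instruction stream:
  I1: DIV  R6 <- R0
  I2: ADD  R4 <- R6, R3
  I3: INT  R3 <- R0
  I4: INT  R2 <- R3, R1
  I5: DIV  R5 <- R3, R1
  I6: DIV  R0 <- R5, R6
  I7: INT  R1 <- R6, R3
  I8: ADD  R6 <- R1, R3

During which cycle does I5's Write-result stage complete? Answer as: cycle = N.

I1 -> (1, 2, 10, 11)
I2 -> (2, 12, 14, 15)  // RAW R6: wait I1 write@11
I3 -> (3, 4, 5, 13)  // WAR R3: wait I2 read@12
I4 -> (14, 15, 16, 17)  // struct: INT busy until I3 writes@13
I5 -> (15, 16, 24, 25)
I6 -> (26, 27, 35, 36)  // struct: DIV busy until I5 writes@25
I7 -> (27, 28, 29, 30)
I8 -> (28, 31, 33, 34)  // RAW R1: wait I7 write@30

cycle = 25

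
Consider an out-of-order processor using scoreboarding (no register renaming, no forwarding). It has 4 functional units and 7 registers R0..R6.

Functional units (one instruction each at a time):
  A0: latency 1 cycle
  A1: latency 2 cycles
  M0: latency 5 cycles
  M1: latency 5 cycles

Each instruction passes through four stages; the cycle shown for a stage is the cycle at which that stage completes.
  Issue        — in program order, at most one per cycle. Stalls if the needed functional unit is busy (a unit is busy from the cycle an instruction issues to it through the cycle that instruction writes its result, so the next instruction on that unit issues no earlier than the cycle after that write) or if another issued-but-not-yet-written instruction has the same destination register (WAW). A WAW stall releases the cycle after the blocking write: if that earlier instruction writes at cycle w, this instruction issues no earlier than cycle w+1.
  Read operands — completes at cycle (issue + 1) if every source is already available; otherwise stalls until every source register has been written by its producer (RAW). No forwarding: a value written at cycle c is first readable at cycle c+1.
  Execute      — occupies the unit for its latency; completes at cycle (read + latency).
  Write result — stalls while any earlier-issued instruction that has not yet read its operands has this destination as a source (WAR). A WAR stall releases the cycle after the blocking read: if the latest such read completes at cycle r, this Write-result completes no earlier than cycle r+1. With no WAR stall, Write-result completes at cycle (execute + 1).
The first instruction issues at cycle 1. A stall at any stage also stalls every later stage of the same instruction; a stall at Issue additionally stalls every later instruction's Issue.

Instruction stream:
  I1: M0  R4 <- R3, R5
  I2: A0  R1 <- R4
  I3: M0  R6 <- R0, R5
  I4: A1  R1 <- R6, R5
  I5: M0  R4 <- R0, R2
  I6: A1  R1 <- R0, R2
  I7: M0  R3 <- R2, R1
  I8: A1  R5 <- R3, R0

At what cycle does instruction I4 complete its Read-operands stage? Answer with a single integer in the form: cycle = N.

c1: issue I1 (M0)
c2: I1 read-ops, issue I2 (A0)
c7: I1 finished on M0
c8: I1→R4
c9: I2 read-ops, issue I3 (M0)
c10: I2 finished on A0, I3 read-ops
c11: I2→R1
c12: issue I4 (A1)
c15: I3 finished on M0
c16: I3→R6
c17: I4 read-ops, issue I5 (M0)
c18: I5 read-ops
c19: I4 finished on A1
c20: I4→R1
c21: issue I6 (A1)
c22: I6 read-ops
c23: I5 finished on M0
c24: I5→R4, I6 finished on A1
c25: I6→R1, issue I7 (M0)
c26: I7 read-ops, issue I8 (A1)
c31: I7 finished on M0
c32: I7→R3
c33: I8 read-ops
c35: I8 finished on A1
c36: I8→R5

cycle = 17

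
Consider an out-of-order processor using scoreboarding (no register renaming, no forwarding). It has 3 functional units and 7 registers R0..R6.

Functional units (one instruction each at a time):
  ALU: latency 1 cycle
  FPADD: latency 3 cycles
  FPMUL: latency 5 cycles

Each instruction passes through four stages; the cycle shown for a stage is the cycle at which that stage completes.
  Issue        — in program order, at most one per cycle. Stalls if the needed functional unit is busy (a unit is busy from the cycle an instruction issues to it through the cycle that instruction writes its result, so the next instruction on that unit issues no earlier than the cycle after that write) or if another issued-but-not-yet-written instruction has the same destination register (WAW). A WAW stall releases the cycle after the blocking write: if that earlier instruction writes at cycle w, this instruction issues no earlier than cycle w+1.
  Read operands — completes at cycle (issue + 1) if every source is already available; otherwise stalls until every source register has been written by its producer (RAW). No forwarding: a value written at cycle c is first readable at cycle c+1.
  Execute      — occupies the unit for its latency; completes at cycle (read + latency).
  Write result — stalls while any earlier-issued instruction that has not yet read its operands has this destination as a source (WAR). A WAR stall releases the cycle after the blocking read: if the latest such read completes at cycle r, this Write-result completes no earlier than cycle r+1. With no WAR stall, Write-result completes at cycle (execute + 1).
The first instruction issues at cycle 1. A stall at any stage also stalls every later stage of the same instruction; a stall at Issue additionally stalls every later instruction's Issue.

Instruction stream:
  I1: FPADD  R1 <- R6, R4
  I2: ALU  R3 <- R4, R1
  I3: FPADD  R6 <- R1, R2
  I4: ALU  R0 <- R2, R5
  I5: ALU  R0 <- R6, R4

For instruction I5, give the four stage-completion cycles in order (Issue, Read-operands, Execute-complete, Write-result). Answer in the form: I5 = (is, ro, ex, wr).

I5 = (14, 15, 16, 17)

I1  is:1  ro:2  ex:5  wr:6
I2  is:2  ro:7  ex:8  wr:9  — RAW R1: wait I1 write@6
I3  is:7  ro:8  ex:11  wr:12  — struct: FPADD busy until I1 writes@6
I4  is:10  ro:11  ex:12  wr:13  — struct: ALU busy until I2 writes@9
I5  is:14  ro:15  ex:16  wr:17  — struct: ALU busy until I4 writes@13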